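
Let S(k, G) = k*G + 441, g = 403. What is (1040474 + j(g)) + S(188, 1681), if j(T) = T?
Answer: 1357346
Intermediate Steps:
S(k, G) = 441 + G*k (S(k, G) = G*k + 441 = 441 + G*k)
(1040474 + j(g)) + S(188, 1681) = (1040474 + 403) + (441 + 1681*188) = 1040877 + (441 + 316028) = 1040877 + 316469 = 1357346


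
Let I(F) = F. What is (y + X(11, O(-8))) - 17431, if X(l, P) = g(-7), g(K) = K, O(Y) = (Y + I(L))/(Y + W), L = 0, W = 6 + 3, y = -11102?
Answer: -28540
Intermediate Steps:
W = 9
O(Y) = Y/(9 + Y) (O(Y) = (Y + 0)/(Y + 9) = Y/(9 + Y))
X(l, P) = -7
(y + X(11, O(-8))) - 17431 = (-11102 - 7) - 17431 = -11109 - 17431 = -28540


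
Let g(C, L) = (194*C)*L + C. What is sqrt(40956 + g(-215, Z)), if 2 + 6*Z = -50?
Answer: sqrt(3620049)/3 ≈ 634.21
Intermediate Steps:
Z = -26/3 (Z = -1/3 + (1/6)*(-50) = -1/3 - 25/3 = -26/3 ≈ -8.6667)
g(C, L) = C + 194*C*L (g(C, L) = 194*C*L + C = C + 194*C*L)
sqrt(40956 + g(-215, Z)) = sqrt(40956 - 215*(1 + 194*(-26/3))) = sqrt(40956 - 215*(1 - 5044/3)) = sqrt(40956 - 215*(-5041/3)) = sqrt(40956 + 1083815/3) = sqrt(1206683/3) = sqrt(3620049)/3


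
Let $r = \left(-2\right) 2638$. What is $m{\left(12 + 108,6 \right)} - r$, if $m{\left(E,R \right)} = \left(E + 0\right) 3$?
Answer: $5636$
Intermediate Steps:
$m{\left(E,R \right)} = 3 E$ ($m{\left(E,R \right)} = E 3 = 3 E$)
$r = -5276$
$m{\left(12 + 108,6 \right)} - r = 3 \left(12 + 108\right) - -5276 = 3 \cdot 120 + 5276 = 360 + 5276 = 5636$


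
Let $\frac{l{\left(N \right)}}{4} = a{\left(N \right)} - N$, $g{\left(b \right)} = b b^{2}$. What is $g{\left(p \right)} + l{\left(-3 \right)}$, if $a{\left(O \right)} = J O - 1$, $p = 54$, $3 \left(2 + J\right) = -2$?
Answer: $157504$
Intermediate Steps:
$J = - \frac{8}{3}$ ($J = -2 + \frac{1}{3} \left(-2\right) = -2 - \frac{2}{3} = - \frac{8}{3} \approx -2.6667$)
$a{\left(O \right)} = -1 - \frac{8 O}{3}$ ($a{\left(O \right)} = - \frac{8 O}{3} - 1 = -1 - \frac{8 O}{3}$)
$g{\left(b \right)} = b^{3}$
$l{\left(N \right)} = -4 - \frac{44 N}{3}$ ($l{\left(N \right)} = 4 \left(\left(-1 - \frac{8 N}{3}\right) - N\right) = 4 \left(-1 - \frac{11 N}{3}\right) = -4 - \frac{44 N}{3}$)
$g{\left(p \right)} + l{\left(-3 \right)} = 54^{3} - -40 = 157464 + \left(-4 + 44\right) = 157464 + 40 = 157504$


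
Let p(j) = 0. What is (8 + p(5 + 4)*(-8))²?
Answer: 64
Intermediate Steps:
(8 + p(5 + 4)*(-8))² = (8 + 0*(-8))² = (8 + 0)² = 8² = 64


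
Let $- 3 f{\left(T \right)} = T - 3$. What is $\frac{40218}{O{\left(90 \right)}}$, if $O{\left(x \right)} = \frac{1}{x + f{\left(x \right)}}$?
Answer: $2453298$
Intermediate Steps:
$f{\left(T \right)} = 1 - \frac{T}{3}$ ($f{\left(T \right)} = - \frac{T - 3}{3} = - \frac{-3 + T}{3} = 1 - \frac{T}{3}$)
$O{\left(x \right)} = \frac{1}{1 + \frac{2 x}{3}}$ ($O{\left(x \right)} = \frac{1}{x - \left(-1 + \frac{x}{3}\right)} = \frac{1}{1 + \frac{2 x}{3}}$)
$\frac{40218}{O{\left(90 \right)}} = \frac{40218}{3 \frac{1}{3 + 2 \cdot 90}} = \frac{40218}{3 \frac{1}{3 + 180}} = \frac{40218}{3 \cdot \frac{1}{183}} = 40218 \frac{1}{\frac{1}{61}} = 40218 \cdot 61 = 2453298$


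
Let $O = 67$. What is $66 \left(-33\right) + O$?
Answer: $-2111$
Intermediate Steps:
$66 \left(-33\right) + O = 66 \left(-33\right) + 67 = -2178 + 67 = -2111$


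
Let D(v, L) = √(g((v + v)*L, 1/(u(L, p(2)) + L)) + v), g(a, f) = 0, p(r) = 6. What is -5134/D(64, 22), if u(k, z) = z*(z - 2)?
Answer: -2567/4 ≈ -641.75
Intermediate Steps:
u(k, z) = z*(-2 + z)
D(v, L) = √v (D(v, L) = √(0 + v) = √v)
-5134/D(64, 22) = -5134/(√64) = -5134/8 = -5134*⅛ = -2567/4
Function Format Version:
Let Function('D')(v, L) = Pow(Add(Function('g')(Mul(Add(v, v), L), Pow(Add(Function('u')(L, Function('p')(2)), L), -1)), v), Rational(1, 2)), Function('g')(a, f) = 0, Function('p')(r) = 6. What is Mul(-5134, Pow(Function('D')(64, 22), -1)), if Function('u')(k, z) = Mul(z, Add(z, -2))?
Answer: Rational(-2567, 4) ≈ -641.75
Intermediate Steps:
Function('u')(k, z) = Mul(z, Add(-2, z))
Function('D')(v, L) = Pow(v, Rational(1, 2)) (Function('D')(v, L) = Pow(Add(0, v), Rational(1, 2)) = Pow(v, Rational(1, 2)))
Mul(-5134, Pow(Function('D')(64, 22), -1)) = Mul(-5134, Pow(Pow(64, Rational(1, 2)), -1)) = Mul(-5134, Pow(8, -1)) = Mul(-5134, Rational(1, 8)) = Rational(-2567, 4)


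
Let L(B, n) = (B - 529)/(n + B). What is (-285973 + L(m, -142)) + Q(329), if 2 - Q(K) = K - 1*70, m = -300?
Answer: -126512831/442 ≈ -2.8623e+5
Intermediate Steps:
L(B, n) = (-529 + B)/(B + n)
Q(K) = 72 - K (Q(K) = 2 - (K - 1*70) = 2 - (K - 70) = 2 - (-70 + K) = 2 + (70 - K) = 72 - K)
(-285973 + L(m, -142)) + Q(329) = (-285973 + (-529 - 300)/(-300 - 142)) + (72 - 1*329) = (-285973 - 829/(-442)) + (72 - 329) = (-285973 - 1/442*(-829)) - 257 = (-285973 + 829/442) - 257 = -126399237/442 - 257 = -126512831/442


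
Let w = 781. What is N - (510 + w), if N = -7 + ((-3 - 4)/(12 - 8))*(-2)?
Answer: -2589/2 ≈ -1294.5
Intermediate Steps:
N = -7/2 (N = -7 - 7/4*(-2) = -7 + 7/2 = -7/2 ≈ -3.5000)
N - (510 + w) = -7/2 - (510 + 781) = -7/2 - 1*1291 = -7/2 - 1291 = -2589/2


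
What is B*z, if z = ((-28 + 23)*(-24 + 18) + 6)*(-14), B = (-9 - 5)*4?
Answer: 28224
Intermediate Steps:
B = -56 (B = -14*4 = -56)
z = -504 (z = (-5*(-6) + 6)*(-14) = (30 + 6)*(-14) = 36*(-14) = -504)
B*z = -56*(-504) = 28224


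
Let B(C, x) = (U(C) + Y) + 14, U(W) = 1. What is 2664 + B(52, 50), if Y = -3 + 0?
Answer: 2676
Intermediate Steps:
Y = -3
B(C, x) = 12 (B(C, x) = (1 - 3) + 14 = -2 + 14 = 12)
2664 + B(52, 50) = 2664 + 12 = 2676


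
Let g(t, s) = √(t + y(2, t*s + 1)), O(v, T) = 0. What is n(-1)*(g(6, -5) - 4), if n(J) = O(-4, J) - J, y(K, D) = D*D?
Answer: -4 + 11*√7 ≈ 25.103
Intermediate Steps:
y(K, D) = D²
n(J) = -J (n(J) = 0 - J = -J)
g(t, s) = √(t + (1 + s*t)²) (g(t, s) = √(t + (t*s + 1)²) = √(t + (s*t + 1)²) = √(t + (1 + s*t)²))
n(-1)*(g(6, -5) - 4) = (-1*(-1))*(√(6 + (1 - 5*6)²) - 4) = 1*(√(6 + (1 - 30)²) - 4) = 1*(√(6 + (-29)²) - 4) = 1*(√(6 + 841) - 4) = 1*(√847 - 4) = 1*(11*√7 - 4) = 1*(-4 + 11*√7) = -4 + 11*√7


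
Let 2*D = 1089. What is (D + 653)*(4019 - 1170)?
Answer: 6823355/2 ≈ 3.4117e+6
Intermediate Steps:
D = 1089/2 (D = (½)*1089 = 1089/2 ≈ 544.50)
(D + 653)*(4019 - 1170) = (1089/2 + 653)*(4019 - 1170) = (2395/2)*2849 = 6823355/2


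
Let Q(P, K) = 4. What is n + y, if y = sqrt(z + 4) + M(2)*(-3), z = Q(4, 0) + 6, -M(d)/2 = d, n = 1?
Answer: 13 + sqrt(14) ≈ 16.742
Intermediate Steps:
M(d) = -2*d
z = 10 (z = 4 + 6 = 10)
y = 12 + sqrt(14) (y = sqrt(10 + 4) - 2*2*(-3) = sqrt(14) - 4*(-3) = sqrt(14) + 12 = 12 + sqrt(14) ≈ 15.742)
n + y = 1 + (12 + sqrt(14)) = 13 + sqrt(14)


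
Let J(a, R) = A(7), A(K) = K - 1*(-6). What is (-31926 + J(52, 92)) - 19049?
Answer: -50962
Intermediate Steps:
A(K) = 6 + K (A(K) = K + 6 = 6 + K)
J(a, R) = 13 (J(a, R) = 6 + 7 = 13)
(-31926 + J(52, 92)) - 19049 = (-31926 + 13) - 19049 = -31913 - 19049 = -50962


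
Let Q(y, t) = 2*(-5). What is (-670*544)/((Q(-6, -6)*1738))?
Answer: 18224/869 ≈ 20.971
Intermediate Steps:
Q(y, t) = -10
(-670*544)/((Q(-6, -6)*1738)) = (-670*544)/((-10*1738)) = -364480/(-17380) = -364480*(-1/17380) = 18224/869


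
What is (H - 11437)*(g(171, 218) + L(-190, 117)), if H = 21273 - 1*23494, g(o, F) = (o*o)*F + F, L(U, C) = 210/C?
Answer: -3395591236532/39 ≈ -8.7066e+10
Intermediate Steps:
g(o, F) = F + F*o² (g(o, F) = o²*F + F = F*o² + F = F + F*o²)
H = -2221 (H = 21273 - 23494 = -2221)
(H - 11437)*(g(171, 218) + L(-190, 117)) = (-2221 - 11437)*(218*(1 + 171²) + 210/117) = -13658*(218*(1 + 29241) + 210*(1/117)) = -13658*(218*29242 + 70/39) = -13658*(6374756 + 70/39) = -13658*248615554/39 = -3395591236532/39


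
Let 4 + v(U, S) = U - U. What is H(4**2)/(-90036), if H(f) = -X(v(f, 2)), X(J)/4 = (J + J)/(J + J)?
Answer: 1/22509 ≈ 4.4427e-5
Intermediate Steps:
v(U, S) = -4 (v(U, S) = -4 + (U - U) = -4 + 0 = -4)
X(J) = 4 (X(J) = 4*((J + J)/(J + J)) = 4*((2*J)/((2*J))) = 4*((2*J)*(1/(2*J))) = 4*1 = 4)
H(f) = -4 (H(f) = -1*4 = -4)
H(4**2)/(-90036) = -4/(-90036) = -4*(-1/90036) = 1/22509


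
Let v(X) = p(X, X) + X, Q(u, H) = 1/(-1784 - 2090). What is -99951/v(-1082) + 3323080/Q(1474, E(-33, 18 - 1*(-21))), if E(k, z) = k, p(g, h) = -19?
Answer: -4724615541323/367 ≈ -1.2874e+10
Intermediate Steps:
Q(u, H) = -1/3874 (Q(u, H) = 1/(-3874) = -1/3874)
v(X) = -19 + X
-99951/v(-1082) + 3323080/Q(1474, E(-33, 18 - 1*(-21))) = -99951/(-19 - 1082) + 3323080/(-1/3874) = -99951/(-1101) + 3323080*(-3874) = -99951*(-1/1101) - 12873611920 = 33317/367 - 12873611920 = -4724615541323/367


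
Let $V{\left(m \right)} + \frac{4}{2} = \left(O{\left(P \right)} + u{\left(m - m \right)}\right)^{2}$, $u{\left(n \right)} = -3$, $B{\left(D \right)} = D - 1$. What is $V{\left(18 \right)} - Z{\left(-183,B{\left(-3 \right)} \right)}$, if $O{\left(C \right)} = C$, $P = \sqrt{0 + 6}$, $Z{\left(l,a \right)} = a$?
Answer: $17 - 6 \sqrt{6} \approx 2.3031$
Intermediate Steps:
$B{\left(D \right)} = -1 + D$
$P = \sqrt{6} \approx 2.4495$
$V{\left(m \right)} = -2 + \left(-3 + \sqrt{6}\right)^{2}$ ($V{\left(m \right)} = -2 + \left(\sqrt{6} - 3\right)^{2} = -2 + \left(-3 + \sqrt{6}\right)^{2}$)
$V{\left(18 \right)} - Z{\left(-183,B{\left(-3 \right)} \right)} = \left(13 - 6 \sqrt{6}\right) - \left(-1 - 3\right) = \left(13 - 6 \sqrt{6}\right) - -4 = \left(13 - 6 \sqrt{6}\right) + 4 = 17 - 6 \sqrt{6}$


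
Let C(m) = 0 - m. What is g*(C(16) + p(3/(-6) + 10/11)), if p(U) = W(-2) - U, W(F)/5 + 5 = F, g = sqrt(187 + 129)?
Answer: -1131*sqrt(79)/11 ≈ -913.87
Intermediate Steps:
g = 2*sqrt(79) (g = sqrt(316) = 2*sqrt(79) ≈ 17.776)
W(F) = -25 + 5*F
C(m) = -m
p(U) = -35 - U (p(U) = (-25 + 5*(-2)) - U = (-25 - 10) - U = -35 - U)
g*(C(16) + p(3/(-6) + 10/11)) = (2*sqrt(79))*(-1*16 + (-35 - (3/(-6) + 10/11))) = (2*sqrt(79))*(-16 + (-35 - (3*(-1/6) + 10*(1/11)))) = (2*sqrt(79))*(-16 + (-35 - (-1/2 + 10/11))) = (2*sqrt(79))*(-16 + (-35 - 1*9/22)) = (2*sqrt(79))*(-16 + (-35 - 9/22)) = (2*sqrt(79))*(-16 - 779/22) = (2*sqrt(79))*(-1131/22) = -1131*sqrt(79)/11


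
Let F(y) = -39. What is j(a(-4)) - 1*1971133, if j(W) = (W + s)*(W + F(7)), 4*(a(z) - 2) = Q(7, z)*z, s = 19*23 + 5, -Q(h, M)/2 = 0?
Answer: -1987561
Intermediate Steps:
Q(h, M) = 0 (Q(h, M) = -2*0 = 0)
s = 442 (s = 437 + 5 = 442)
a(z) = 2 (a(z) = 2 + (0*z)/4 = 2 + (1/4)*0 = 2 + 0 = 2)
j(W) = (-39 + W)*(442 + W) (j(W) = (W + 442)*(W - 39) = (442 + W)*(-39 + W) = (-39 + W)*(442 + W))
j(a(-4)) - 1*1971133 = (-17238 + 2**2 + 403*2) - 1*1971133 = (-17238 + 4 + 806) - 1971133 = -16428 - 1971133 = -1987561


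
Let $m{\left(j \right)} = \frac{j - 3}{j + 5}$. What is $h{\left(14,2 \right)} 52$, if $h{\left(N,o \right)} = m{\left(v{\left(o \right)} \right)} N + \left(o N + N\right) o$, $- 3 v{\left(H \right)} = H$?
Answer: $3752$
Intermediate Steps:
$v{\left(H \right)} = - \frac{H}{3}$
$m{\left(j \right)} = \frac{-3 + j}{5 + j}$
$h{\left(N,o \right)} = o \left(N + N o\right) + \frac{N \left(-3 - \frac{o}{3}\right)}{5 - \frac{o}{3}}$ ($h{\left(N,o \right)} = \frac{-3 - \frac{o}{3}}{5 - \frac{o}{3}} N + \left(o N + N\right) o = \frac{N \left(-3 - \frac{o}{3}\right)}{5 - \frac{o}{3}} + \left(N o + N\right) o = \frac{N \left(-3 - \frac{o}{3}\right)}{5 - \frac{o}{3}} + \left(N + N o\right) o = \frac{N \left(-3 - \frac{o}{3}\right)}{5 - \frac{o}{3}} + o \left(N + N o\right) = o \left(N + N o\right) + \frac{N \left(-3 - \frac{o}{3}\right)}{5 - \frac{o}{3}}$)
$h{\left(14,2 \right)} 52 = \frac{14 \left(9 + 2 + 2 \left(1 + 2\right) \left(-15 + 2\right)\right)}{-15 + 2} \cdot 52 = \frac{14 \left(9 + 2 + 2 \cdot 3 \left(-13\right)\right)}{-13} \cdot 52 = 14 \left(- \frac{1}{13}\right) \left(9 + 2 - 78\right) 52 = 14 \left(- \frac{1}{13}\right) \left(-67\right) 52 = \frac{938}{13} \cdot 52 = 3752$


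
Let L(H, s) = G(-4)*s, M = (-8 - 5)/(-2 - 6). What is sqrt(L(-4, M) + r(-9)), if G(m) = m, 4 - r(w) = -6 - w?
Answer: I*sqrt(22)/2 ≈ 2.3452*I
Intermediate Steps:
r(w) = 10 + w (r(w) = 4 - (-6 - w) = 4 + (6 + w) = 10 + w)
M = 13/8 (M = -13/(-8) = -13*(-1/8) = 13/8 ≈ 1.6250)
L(H, s) = -4*s
sqrt(L(-4, M) + r(-9)) = sqrt(-4*13/8 + (10 - 9)) = sqrt(-13/2 + 1) = sqrt(-11/2) = I*sqrt(22)/2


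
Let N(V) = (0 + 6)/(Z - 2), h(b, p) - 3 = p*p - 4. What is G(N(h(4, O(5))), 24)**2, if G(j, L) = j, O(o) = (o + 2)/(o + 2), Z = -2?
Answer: 9/4 ≈ 2.2500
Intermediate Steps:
O(o) = 1 (O(o) = (2 + o)/(2 + o) = 1)
h(b, p) = -1 + p**2 (h(b, p) = 3 + (p*p - 4) = 3 + (p**2 - 4) = 3 + (-4 + p**2) = -1 + p**2)
N(V) = -3/2 (N(V) = (0 + 6)/(-2 - 2) = 6/(-4) = 6*(-1/4) = -3/2)
G(N(h(4, O(5))), 24)**2 = (-3/2)**2 = 9/4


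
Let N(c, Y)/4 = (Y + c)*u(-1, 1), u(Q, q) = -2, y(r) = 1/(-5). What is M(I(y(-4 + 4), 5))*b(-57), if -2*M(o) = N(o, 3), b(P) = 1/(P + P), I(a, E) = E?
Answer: -16/57 ≈ -0.28070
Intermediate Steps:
y(r) = -⅕
b(P) = 1/(2*P)
N(c, Y) = -8*Y - 8*c (N(c, Y) = 4*((Y + c)*(-2)) = 4*(-2*Y - 2*c) = -8*Y - 8*c)
M(o) = 12 + 4*o (M(o) = -(-8*3 - 8*o)/2 = -(-24 - 8*o)/2 = 12 + 4*o)
M(I(y(-4 + 4), 5))*b(-57) = (12 + 4*5)*((½)/(-57)) = (12 + 20)*((½)*(-1/57)) = 32*(-1/114) = -16/57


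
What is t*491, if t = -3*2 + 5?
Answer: -491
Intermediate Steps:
t = -1 (t = -6 + 5 = -1)
t*491 = -1*491 = -491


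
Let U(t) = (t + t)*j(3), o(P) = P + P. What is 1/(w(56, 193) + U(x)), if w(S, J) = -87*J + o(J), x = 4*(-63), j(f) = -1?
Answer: -1/15901 ≈ -6.2889e-5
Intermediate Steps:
o(P) = 2*P
x = -252
w(S, J) = -85*J (w(S, J) = -87*J + 2*J = -85*J)
U(t) = -2*t (U(t) = (t + t)*(-1) = (2*t)*(-1) = -2*t)
1/(w(56, 193) + U(x)) = 1/(-85*193 - 2*(-252)) = 1/(-16405 + 504) = 1/(-15901) = -1/15901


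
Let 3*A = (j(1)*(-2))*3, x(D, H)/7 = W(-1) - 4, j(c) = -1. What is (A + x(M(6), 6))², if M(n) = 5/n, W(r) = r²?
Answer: 361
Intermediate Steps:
x(D, H) = -21 (x(D, H) = 7*((-1)² - 4) = 7*(1 - 4) = 7*(-3) = -21)
A = 2 (A = (-1*(-2)*3)/3 = (2*3)/3 = (⅓)*6 = 2)
(A + x(M(6), 6))² = (2 - 21)² = (-19)² = 361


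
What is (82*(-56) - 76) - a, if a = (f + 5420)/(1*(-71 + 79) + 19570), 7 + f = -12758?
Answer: -7029443/1506 ≈ -4667.6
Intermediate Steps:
f = -12765 (f = -7 - 12758 = -12765)
a = -565/1506 (a = (-12765 + 5420)/(1*(-71 + 79) + 19570) = -7345/(1*8 + 19570) = -7345/(8 + 19570) = -7345/19578 = -7345*1/19578 = -565/1506 ≈ -0.37517)
(82*(-56) - 76) - a = (82*(-56) - 76) - 1*(-565/1506) = (-4592 - 76) + 565/1506 = -4668 + 565/1506 = -7029443/1506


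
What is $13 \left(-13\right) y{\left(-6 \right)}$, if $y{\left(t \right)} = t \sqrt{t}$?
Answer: $1014 i \sqrt{6} \approx 2483.8 i$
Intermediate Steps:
$y{\left(t \right)} = t^{\frac{3}{2}}$
$13 \left(-13\right) y{\left(-6 \right)} = 13 \left(-13\right) \left(-6\right)^{\frac{3}{2}} = - 169 \left(- 6 i \sqrt{6}\right) = 1014 i \sqrt{6}$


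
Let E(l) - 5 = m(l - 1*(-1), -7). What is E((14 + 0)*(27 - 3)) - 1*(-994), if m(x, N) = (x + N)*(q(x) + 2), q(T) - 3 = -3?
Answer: 1659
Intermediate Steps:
q(T) = 0 (q(T) = 3 - 3 = 0)
m(x, N) = 2*N + 2*x (m(x, N) = (x + N)*(0 + 2) = (N + x)*2 = 2*N + 2*x)
E(l) = -7 + 2*l (E(l) = 5 + (2*(-7) + 2*(l - 1*(-1))) = 5 + (-14 + 2*(l + 1)) = 5 + (-14 + 2*(1 + l)) = 5 + (-14 + (2 + 2*l)) = 5 + (-12 + 2*l) = -7 + 2*l)
E((14 + 0)*(27 - 3)) - 1*(-994) = (-7 + 2*((14 + 0)*(27 - 3))) - 1*(-994) = (-7 + 2*(14*24)) + 994 = (-7 + 2*336) + 994 = (-7 + 672) + 994 = 665 + 994 = 1659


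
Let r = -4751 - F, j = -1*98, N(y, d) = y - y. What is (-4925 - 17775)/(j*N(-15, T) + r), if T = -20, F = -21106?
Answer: -4540/3271 ≈ -1.3880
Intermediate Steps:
N(y, d) = 0 (N(y, d) = y - y = 0)
j = -98
r = 16355 (r = -4751 - 1*(-21106) = -4751 + 21106 = 16355)
(-4925 - 17775)/(j*N(-15, T) + r) = (-4925 - 17775)/(-98*0 + 16355) = -22700/(0 + 16355) = -22700/16355 = -22700*1/16355 = -4540/3271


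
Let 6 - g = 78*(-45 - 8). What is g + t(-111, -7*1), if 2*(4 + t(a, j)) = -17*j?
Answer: 8391/2 ≈ 4195.5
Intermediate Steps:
t(a, j) = -4 - 17*j/2 (t(a, j) = -4 + (-17*j)/2 = -4 - 17*j/2)
g = 4140 (g = 6 - 78*(-45 - 8) = 6 - 78*(-53) = 6 - 1*(-4134) = 6 + 4134 = 4140)
g + t(-111, -7*1) = 4140 + (-4 - (-119)/2) = 4140 + (-4 - 17/2*(-7)) = 4140 + (-4 + 119/2) = 4140 + 111/2 = 8391/2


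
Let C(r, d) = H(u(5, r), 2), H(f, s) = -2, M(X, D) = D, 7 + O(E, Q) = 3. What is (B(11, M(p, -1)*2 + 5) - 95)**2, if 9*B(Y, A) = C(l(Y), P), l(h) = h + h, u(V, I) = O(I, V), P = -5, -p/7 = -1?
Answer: 734449/81 ≈ 9067.3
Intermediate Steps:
O(E, Q) = -4 (O(E, Q) = -7 + 3 = -4)
p = 7 (p = -7*(-1) = 7)
u(V, I) = -4
l(h) = 2*h
C(r, d) = -2
B(Y, A) = -2/9 (B(Y, A) = (1/9)*(-2) = -2/9)
(B(11, M(p, -1)*2 + 5) - 95)**2 = (-2/9 - 95)**2 = (-857/9)**2 = 734449/81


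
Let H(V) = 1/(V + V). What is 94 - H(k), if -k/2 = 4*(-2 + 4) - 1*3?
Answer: 1881/20 ≈ 94.050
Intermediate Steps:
k = -10 (k = -2*(4*(-2 + 4) - 1*3) = -2*(4*2 - 3) = -2*(8 - 3) = -2*5 = -10)
H(V) = 1/(2*V)
94 - H(k) = 94 - 1/(2*(-10)) = 94 - (-1)/(2*10) = 94 - 1*(-1/20) = 94 + 1/20 = 1881/20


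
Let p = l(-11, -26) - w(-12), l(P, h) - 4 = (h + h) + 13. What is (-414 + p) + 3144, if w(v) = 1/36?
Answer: 97019/36 ≈ 2695.0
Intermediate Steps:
w(v) = 1/36
l(P, h) = 17 + 2*h (l(P, h) = 4 + ((h + h) + 13) = 4 + (2*h + 13) = 4 + (13 + 2*h) = 17 + 2*h)
p = -1261/36 (p = (17 + 2*(-26)) - 1*1/36 = (17 - 52) - 1/36 = -35 - 1/36 = -1261/36 ≈ -35.028)
(-414 + p) + 3144 = (-414 - 1261/36) + 3144 = -16165/36 + 3144 = 97019/36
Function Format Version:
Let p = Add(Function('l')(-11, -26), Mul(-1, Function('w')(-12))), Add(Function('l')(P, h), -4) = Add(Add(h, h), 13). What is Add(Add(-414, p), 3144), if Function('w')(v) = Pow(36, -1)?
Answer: Rational(97019, 36) ≈ 2695.0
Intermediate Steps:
Function('w')(v) = Rational(1, 36)
Function('l')(P, h) = Add(17, Mul(2, h)) (Function('l')(P, h) = Add(4, Add(Add(h, h), 13)) = Add(4, Add(Mul(2, h), 13)) = Add(4, Add(13, Mul(2, h))) = Add(17, Mul(2, h)))
p = Rational(-1261, 36) (p = Add(Add(17, Mul(2, -26)), Mul(-1, Rational(1, 36))) = Add(Add(17, -52), Rational(-1, 36)) = Add(-35, Rational(-1, 36)) = Rational(-1261, 36) ≈ -35.028)
Add(Add(-414, p), 3144) = Add(Add(-414, Rational(-1261, 36)), 3144) = Add(Rational(-16165, 36), 3144) = Rational(97019, 36)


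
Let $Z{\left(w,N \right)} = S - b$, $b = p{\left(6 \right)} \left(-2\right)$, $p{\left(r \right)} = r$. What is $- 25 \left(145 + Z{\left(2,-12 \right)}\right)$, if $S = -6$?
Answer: $-3775$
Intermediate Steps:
$b = -12$ ($b = 6 \left(-2\right) = -12$)
$Z{\left(w,N \right)} = 6$ ($Z{\left(w,N \right)} = -6 - -12 = -6 + 12 = 6$)
$- 25 \left(145 + Z{\left(2,-12 \right)}\right) = - 25 \left(145 + 6\right) = \left(-25\right) 151 = -3775$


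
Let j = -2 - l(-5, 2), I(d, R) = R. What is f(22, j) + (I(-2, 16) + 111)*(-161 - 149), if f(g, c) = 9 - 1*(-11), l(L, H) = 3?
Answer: -39350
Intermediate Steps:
j = -5 (j = -2 - 1*3 = -2 - 3 = -5)
f(g, c) = 20 (f(g, c) = 9 + 11 = 20)
f(22, j) + (I(-2, 16) + 111)*(-161 - 149) = 20 + (16 + 111)*(-161 - 149) = 20 + 127*(-310) = 20 - 39370 = -39350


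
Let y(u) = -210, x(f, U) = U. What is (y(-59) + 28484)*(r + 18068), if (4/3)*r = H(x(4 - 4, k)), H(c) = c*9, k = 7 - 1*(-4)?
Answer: 1025907953/2 ≈ 5.1295e+8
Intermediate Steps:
k = 11 (k = 7 + 4 = 11)
H(c) = 9*c
r = 297/4 (r = 3*(9*11)/4 = (¾)*99 = 297/4 ≈ 74.250)
(y(-59) + 28484)*(r + 18068) = (-210 + 28484)*(297/4 + 18068) = 28274*(72569/4) = 1025907953/2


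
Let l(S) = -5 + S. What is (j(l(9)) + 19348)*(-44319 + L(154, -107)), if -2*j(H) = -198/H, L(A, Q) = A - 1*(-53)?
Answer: -854570748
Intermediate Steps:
L(A, Q) = 53 + A (L(A, Q) = A + 53 = 53 + A)
j(H) = 99/H (j(H) = -(-99)/H = 99/H)
(j(l(9)) + 19348)*(-44319 + L(154, -107)) = (99/(-5 + 9) + 19348)*(-44319 + (53 + 154)) = (99/4 + 19348)*(-44319 + 207) = (99*(1/4) + 19348)*(-44112) = (99/4 + 19348)*(-44112) = (77491/4)*(-44112) = -854570748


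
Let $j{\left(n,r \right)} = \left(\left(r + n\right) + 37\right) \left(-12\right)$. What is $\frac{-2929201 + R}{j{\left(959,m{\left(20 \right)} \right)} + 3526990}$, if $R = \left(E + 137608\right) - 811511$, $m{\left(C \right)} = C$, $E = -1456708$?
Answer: $- \frac{2529906}{1757399} \approx -1.4396$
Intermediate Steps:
$j{\left(n,r \right)} = -444 - 12 n - 12 r$ ($j{\left(n,r \right)} = \left(\left(n + r\right) + 37\right) \left(-12\right) = \left(37 + n + r\right) \left(-12\right) = -444 - 12 n - 12 r$)
$R = -2130611$ ($R = \left(-1456708 + 137608\right) - 811511 = -1319100 - 811511 = -2130611$)
$\frac{-2929201 + R}{j{\left(959,m{\left(20 \right)} \right)} + 3526990} = \frac{-2929201 - 2130611}{\left(-444 - 11508 - 240\right) + 3526990} = - \frac{5059812}{\left(-444 - 11508 - 240\right) + 3526990} = - \frac{5059812}{-12192 + 3526990} = - \frac{5059812}{3514798} = \left(-5059812\right) \frac{1}{3514798} = - \frac{2529906}{1757399}$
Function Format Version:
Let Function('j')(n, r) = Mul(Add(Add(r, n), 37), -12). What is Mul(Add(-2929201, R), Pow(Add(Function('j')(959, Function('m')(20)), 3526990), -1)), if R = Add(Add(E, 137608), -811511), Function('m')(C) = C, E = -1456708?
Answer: Rational(-2529906, 1757399) ≈ -1.4396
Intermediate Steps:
Function('j')(n, r) = Add(-444, Mul(-12, n), Mul(-12, r)) (Function('j')(n, r) = Mul(Add(Add(n, r), 37), -12) = Mul(Add(37, n, r), -12) = Add(-444, Mul(-12, n), Mul(-12, r)))
R = -2130611 (R = Add(Add(-1456708, 137608), -811511) = Add(-1319100, -811511) = -2130611)
Mul(Add(-2929201, R), Pow(Add(Function('j')(959, Function('m')(20)), 3526990), -1)) = Mul(Add(-2929201, -2130611), Pow(Add(Add(-444, Mul(-12, 959), Mul(-12, 20)), 3526990), -1)) = Mul(-5059812, Pow(Add(Add(-444, -11508, -240), 3526990), -1)) = Mul(-5059812, Pow(Add(-12192, 3526990), -1)) = Mul(-5059812, Pow(3514798, -1)) = Mul(-5059812, Rational(1, 3514798)) = Rational(-2529906, 1757399)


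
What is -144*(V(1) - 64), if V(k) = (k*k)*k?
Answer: 9072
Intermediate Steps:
V(k) = k**3 (V(k) = k**2*k = k**3)
-144*(V(1) - 64) = -144*(1**3 - 64) = -144*(1 - 64) = -144*(-63) = 9072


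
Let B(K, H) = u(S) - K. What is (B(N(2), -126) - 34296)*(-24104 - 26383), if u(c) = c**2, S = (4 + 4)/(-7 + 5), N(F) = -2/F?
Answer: 1730643873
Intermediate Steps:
S = -4 (S = 8/(-2) = 8*(-1/2) = -4)
B(K, H) = 16 - K (B(K, H) = (-4)**2 - K = 16 - K)
(B(N(2), -126) - 34296)*(-24104 - 26383) = ((16 - (-2)/2) - 34296)*(-24104 - 26383) = ((16 - (-2)/2) - 34296)*(-50487) = ((16 - 1*(-1)) - 34296)*(-50487) = ((16 + 1) - 34296)*(-50487) = (17 - 34296)*(-50487) = -34279*(-50487) = 1730643873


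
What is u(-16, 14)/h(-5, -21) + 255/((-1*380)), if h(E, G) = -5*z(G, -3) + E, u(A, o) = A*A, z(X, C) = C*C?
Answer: -11003/1900 ≈ -5.7911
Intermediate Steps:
z(X, C) = C²
u(A, o) = A²
h(E, G) = -45 + E (h(E, G) = -5*(-3)² + E = -5*9 + E = -45 + E)
u(-16, 14)/h(-5, -21) + 255/((-1*380)) = (-16)²/(-45 - 5) + 255/((-1*380)) = 256/(-50) + 255/(-380) = 256*(-1/50) + 255*(-1/380) = -128/25 - 51/76 = -11003/1900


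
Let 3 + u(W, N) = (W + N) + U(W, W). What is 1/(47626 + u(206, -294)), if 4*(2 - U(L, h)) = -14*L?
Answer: 1/48258 ≈ 2.0722e-5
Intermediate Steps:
U(L, h) = 2 + 7*L/2 (U(L, h) = 2 - (-7)*L/2 = 2 + 7*L/2)
u(W, N) = -1 + N + 9*W/2 (u(W, N) = -3 + ((W + N) + (2 + 7*W/2)) = -3 + ((N + W) + (2 + 7*W/2)) = -3 + (2 + N + 9*W/2) = -1 + N + 9*W/2)
1/(47626 + u(206, -294)) = 1/(47626 + (-1 - 294 + (9/2)*206)) = 1/(47626 + (-1 - 294 + 927)) = 1/(47626 + 632) = 1/48258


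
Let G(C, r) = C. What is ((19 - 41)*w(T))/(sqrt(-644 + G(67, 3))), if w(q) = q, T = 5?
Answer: 110*I*sqrt(577)/577 ≈ 4.5794*I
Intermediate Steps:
((19 - 41)*w(T))/(sqrt(-644 + G(67, 3))) = ((19 - 41)*5)/(sqrt(-644 + 67)) = (-22*5)/(sqrt(-577)) = -110*(-I*sqrt(577)/577) = -(-110)*I*sqrt(577)/577 = 110*I*sqrt(577)/577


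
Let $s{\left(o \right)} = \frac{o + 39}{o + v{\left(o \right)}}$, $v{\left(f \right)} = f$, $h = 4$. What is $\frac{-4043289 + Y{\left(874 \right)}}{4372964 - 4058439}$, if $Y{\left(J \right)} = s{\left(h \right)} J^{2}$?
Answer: $\frac{125089}{629050} \approx 0.19885$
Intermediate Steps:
$s{\left(o \right)} = \frac{39 + o}{2 o}$ ($s{\left(o \right)} = \frac{o + 39}{o + o} = \frac{39 + o}{2 o}$)
$Y{\left(J \right)} = \frac{43 J^{2}}{8}$ ($Y{\left(J \right)} = \frac{39 + 4}{2 \cdot 4} J^{2} = \frac{1}{2} \cdot \frac{1}{4} \cdot 43 J^{2} = \frac{43 J^{2}}{8}$)
$\frac{-4043289 + Y{\left(874 \right)}}{4372964 - 4058439} = \frac{-4043289 + \frac{43 \cdot 874^{2}}{8}}{4372964 - 4058439} = \frac{-4043289 + \frac{43}{8} \cdot 763876}{314525} = \left(-4043289 + \frac{8211667}{2}\right) \frac{1}{314525} = \frac{125089}{2} \cdot \frac{1}{314525} = \frac{125089}{629050}$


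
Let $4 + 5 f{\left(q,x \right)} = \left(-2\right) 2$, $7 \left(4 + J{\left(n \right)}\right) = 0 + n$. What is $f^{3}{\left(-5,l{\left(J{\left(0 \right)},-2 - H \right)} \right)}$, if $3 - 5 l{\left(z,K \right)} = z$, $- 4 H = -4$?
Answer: $- \frac{512}{125} \approx -4.096$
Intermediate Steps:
$H = 1$ ($H = \left(- \frac{1}{4}\right) \left(-4\right) = 1$)
$J{\left(n \right)} = -4 + \frac{n}{7}$ ($J{\left(n \right)} = -4 + \frac{0 + n}{7} = -4 + \frac{n}{7}$)
$l{\left(z,K \right)} = \frac{3}{5} - \frac{z}{5}$
$f{\left(q,x \right)} = - \frac{8}{5}$ ($f{\left(q,x \right)} = - \frac{4}{5} + \frac{\left(-2\right) 2}{5} = - \frac{4}{5} + \frac{1}{5} \left(-4\right) = - \frac{4}{5} - \frac{4}{5} = - \frac{8}{5}$)
$f^{3}{\left(-5,l{\left(J{\left(0 \right)},-2 - H \right)} \right)} = \left(- \frac{8}{5}\right)^{3} = - \frac{512}{125}$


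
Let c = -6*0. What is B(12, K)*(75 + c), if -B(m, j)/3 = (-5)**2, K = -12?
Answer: -5625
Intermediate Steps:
B(m, j) = -75 (B(m, j) = -3*(-5)**2 = -3*25 = -75)
c = 0
B(12, K)*(75 + c) = -75*(75 + 0) = -75*75 = -5625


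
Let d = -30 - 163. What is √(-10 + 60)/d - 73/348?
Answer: -73/348 - 5*√2/193 ≈ -0.24641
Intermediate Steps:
d = -193
√(-10 + 60)/d - 73/348 = √(-10 + 60)/(-193) - 73/348 = √50*(-1/193) - 73*1/348 = (5*√2)*(-1/193) - 73/348 = -5*√2/193 - 73/348 = -73/348 - 5*√2/193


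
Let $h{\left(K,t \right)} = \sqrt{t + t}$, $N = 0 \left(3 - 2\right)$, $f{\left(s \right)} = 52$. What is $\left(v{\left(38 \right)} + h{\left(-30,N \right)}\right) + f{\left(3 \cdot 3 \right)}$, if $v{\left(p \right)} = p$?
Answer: $90$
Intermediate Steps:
$N = 0$ ($N = 0 \cdot 1 = 0$)
$h{\left(K,t \right)} = \sqrt{2} \sqrt{t}$ ($h{\left(K,t \right)} = \sqrt{2 t} = \sqrt{2} \sqrt{t}$)
$\left(v{\left(38 \right)} + h{\left(-30,N \right)}\right) + f{\left(3 \cdot 3 \right)} = \left(38 + \sqrt{2} \sqrt{0}\right) + 52 = \left(38 + \sqrt{2} \cdot 0\right) + 52 = \left(38 + 0\right) + 52 = 38 + 52 = 90$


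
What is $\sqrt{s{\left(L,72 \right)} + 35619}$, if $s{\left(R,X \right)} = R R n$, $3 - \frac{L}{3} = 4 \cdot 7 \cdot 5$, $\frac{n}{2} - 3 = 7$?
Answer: $\sqrt{3414039} \approx 1847.7$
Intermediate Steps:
$n = 20$ ($n = 6 + 2 \cdot 7 = 6 + 14 = 20$)
$L = -411$ ($L = 9 - 3 \cdot 4 \cdot 7 \cdot 5 = 9 - 3 \cdot 28 \cdot 5 = 9 - 420 = -411$)
$s{\left(R,X \right)} = 20 R^{2}$ ($s{\left(R,X \right)} = R R 20 = R^{2} \cdot 20 = 20 R^{2}$)
$\sqrt{s{\left(L,72 \right)} + 35619} = \sqrt{20 \left(-411\right)^{2} + 35619} = \sqrt{20 \cdot 168921 + 35619} = \sqrt{3378420 + 35619} = \sqrt{3414039}$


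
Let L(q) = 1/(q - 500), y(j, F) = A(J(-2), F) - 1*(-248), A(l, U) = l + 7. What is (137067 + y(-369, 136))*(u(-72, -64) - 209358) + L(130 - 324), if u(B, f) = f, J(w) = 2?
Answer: -19958514709233/694 ≈ -2.8759e+10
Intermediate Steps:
A(l, U) = 7 + l
y(j, F) = 257 (y(j, F) = (7 + 2) - 1*(-248) = 9 + 248 = 257)
L(q) = 1/(-500 + q)
(137067 + y(-369, 136))*(u(-72, -64) - 209358) + L(130 - 324) = (137067 + 257)*(-64 - 209358) + 1/(-500 + (130 - 324)) = 137324*(-209422) + 1/(-500 - 194) = -28758666728 + 1/(-694) = -28758666728 - 1/694 = -19958514709233/694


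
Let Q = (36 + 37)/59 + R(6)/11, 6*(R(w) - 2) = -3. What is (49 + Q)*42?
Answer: 1373085/649 ≈ 2115.7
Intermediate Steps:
R(w) = 3/2 (R(w) = 2 + (1/6)*(-3) = 2 - 1/2 = 3/2)
Q = 1783/1298 (Q = (36 + 37)/59 + (3/2)/11 = 73*(1/59) + (3/2)*(1/11) = 73/59 + 3/22 = 1783/1298 ≈ 1.3737)
(49 + Q)*42 = (49 + 1783/1298)*42 = (65385/1298)*42 = 1373085/649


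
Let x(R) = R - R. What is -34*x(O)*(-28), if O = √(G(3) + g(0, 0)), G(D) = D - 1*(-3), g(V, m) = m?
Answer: 0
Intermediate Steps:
G(D) = 3 + D (G(D) = D + 3 = 3 + D)
O = √6 (O = √((3 + 3) + 0) = √(6 + 0) = √6 ≈ 2.4495)
x(R) = 0
-34*x(O)*(-28) = -34*0*(-28) = 0*(-28) = 0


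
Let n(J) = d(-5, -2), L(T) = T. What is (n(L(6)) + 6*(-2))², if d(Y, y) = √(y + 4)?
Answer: (12 - √2)² ≈ 112.06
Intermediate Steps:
d(Y, y) = √(4 + y)
n(J) = √2 (n(J) = √(4 - 2) = √2)
(n(L(6)) + 6*(-2))² = (√2 + 6*(-2))² = (√2 - 12)² = (-12 + √2)²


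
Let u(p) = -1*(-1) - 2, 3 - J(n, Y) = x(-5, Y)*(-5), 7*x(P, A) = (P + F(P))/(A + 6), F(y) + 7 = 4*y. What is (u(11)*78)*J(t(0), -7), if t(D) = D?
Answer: -14118/7 ≈ -2016.9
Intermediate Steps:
F(y) = -7 + 4*y
x(P, A) = (-7 + 5*P)/(7*(6 + A)) (x(P, A) = ((P + (-7 + 4*P))/(A + 6))/7 = ((-7 + 5*P)/(6 + A))/7 = (-7 + 5*P)/(7*(6 + A)))
J(n, Y) = 3 - 160/(7*(6 + Y)) (J(n, Y) = 3 - (-7 + 5*(-5))/(7*(6 + Y))*(-5) = 3 - (-7 - 25)/(7*(6 + Y))*(-5) = 3 - (⅐)*(-32)/(6 + Y)*(-5) = 3 - (-32/(7*(6 + Y)))*(-5) = 3 - 160/(7*(6 + Y)))
u(p) = -1 (u(p) = 1 - 2 = -1)
(u(11)*78)*J(t(0), -7) = (-1*78)*((-34 + 21*(-7))/(7*(6 - 7))) = -78*(-34 - 147)/(7*(-1)) = -78*(-1)*(-181)/7 = -78*181/7 = -14118/7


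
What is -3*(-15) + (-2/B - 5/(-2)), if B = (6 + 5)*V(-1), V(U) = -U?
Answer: 1041/22 ≈ 47.318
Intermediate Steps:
B = 11 (B = (6 + 5)*(-1*(-1)) = 11*1 = 11)
-3*(-15) + (-2/B - 5/(-2)) = -3*(-15) + (-2/11 - 5/(-2)) = 45 + (-2*1/11 - 5*(-½)) = 45 + (-2/11 + 5/2) = 45 + 51/22 = 1041/22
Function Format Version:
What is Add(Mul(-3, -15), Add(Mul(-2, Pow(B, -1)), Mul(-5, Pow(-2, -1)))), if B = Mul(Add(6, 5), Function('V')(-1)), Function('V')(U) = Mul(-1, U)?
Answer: Rational(1041, 22) ≈ 47.318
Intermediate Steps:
B = 11 (B = Mul(Add(6, 5), Mul(-1, -1)) = Mul(11, 1) = 11)
Add(Mul(-3, -15), Add(Mul(-2, Pow(B, -1)), Mul(-5, Pow(-2, -1)))) = Add(Mul(-3, -15), Add(Mul(-2, Pow(11, -1)), Mul(-5, Pow(-2, -1)))) = Add(45, Add(Mul(-2, Rational(1, 11)), Mul(-5, Rational(-1, 2)))) = Add(45, Add(Rational(-2, 11), Rational(5, 2))) = Add(45, Rational(51, 22)) = Rational(1041, 22)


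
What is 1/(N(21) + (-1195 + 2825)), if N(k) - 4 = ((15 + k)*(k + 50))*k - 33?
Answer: 1/55277 ≈ 1.8091e-5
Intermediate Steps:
N(k) = -29 + k*(15 + k)*(50 + k) (N(k) = 4 + (((15 + k)*(k + 50))*k - 33) = 4 + (((15 + k)*(50 + k))*k - 33) = 4 + (k*(15 + k)*(50 + k) - 33) = 4 + (-33 + k*(15 + k)*(50 + k)) = -29 + k*(15 + k)*(50 + k))
1/(N(21) + (-1195 + 2825)) = 1/((-29 + 21**3 + 65*21**2 + 750*21) + (-1195 + 2825)) = 1/((-29 + 9261 + 65*441 + 15750) + 1630) = 1/((-29 + 9261 + 28665 + 15750) + 1630) = 1/(53647 + 1630) = 1/55277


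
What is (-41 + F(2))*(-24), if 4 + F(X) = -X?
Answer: 1128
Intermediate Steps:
F(X) = -4 - X
(-41 + F(2))*(-24) = (-41 + (-4 - 1*2))*(-24) = (-41 + (-4 - 2))*(-24) = (-41 - 6)*(-24) = -47*(-24) = 1128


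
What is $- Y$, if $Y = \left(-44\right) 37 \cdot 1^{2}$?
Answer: $1628$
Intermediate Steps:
$Y = -1628$ ($Y = \left(-1628\right) 1 = -1628$)
$- Y = \left(-1\right) \left(-1628\right) = 1628$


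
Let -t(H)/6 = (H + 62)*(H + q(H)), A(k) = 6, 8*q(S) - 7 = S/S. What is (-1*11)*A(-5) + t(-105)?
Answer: -26898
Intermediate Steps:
q(S) = 1 (q(S) = 7/8 + (S/S)/8 = 7/8 + (1/8)*1 = 7/8 + 1/8 = 1)
t(H) = -6*(1 + H)*(62 + H) (t(H) = -6*(H + 62)*(H + 1) = -6*(62 + H)*(1 + H) = -6*(1 + H)*(62 + H))
(-1*11)*A(-5) + t(-105) = -1*11*6 + (-372 - 378*(-105) - 6*(-105)**2) = -11*6 + (-372 + 39690 - 6*11025) = -66 + (-372 + 39690 - 66150) = -66 - 26832 = -26898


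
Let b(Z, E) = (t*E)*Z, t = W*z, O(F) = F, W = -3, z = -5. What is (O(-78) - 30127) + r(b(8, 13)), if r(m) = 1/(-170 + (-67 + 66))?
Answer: -5165056/171 ≈ -30205.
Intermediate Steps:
t = 15 (t = -3*(-5) = 15)
b(Z, E) = 15*E*Z (b(Z, E) = (15*E)*Z = 15*E*Z)
r(m) = -1/171 (r(m) = 1/(-170 - 1) = 1/(-171) = -1/171)
(O(-78) - 30127) + r(b(8, 13)) = (-78 - 30127) - 1/171 = -30205 - 1/171 = -5165056/171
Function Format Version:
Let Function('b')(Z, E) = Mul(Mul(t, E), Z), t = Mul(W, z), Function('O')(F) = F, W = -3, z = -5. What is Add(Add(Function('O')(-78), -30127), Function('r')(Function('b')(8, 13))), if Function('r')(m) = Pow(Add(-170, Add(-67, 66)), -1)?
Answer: Rational(-5165056, 171) ≈ -30205.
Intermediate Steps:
t = 15 (t = Mul(-3, -5) = 15)
Function('b')(Z, E) = Mul(15, E, Z) (Function('b')(Z, E) = Mul(Mul(15, E), Z) = Mul(15, E, Z))
Function('r')(m) = Rational(-1, 171) (Function('r')(m) = Pow(Add(-170, -1), -1) = Pow(-171, -1) = Rational(-1, 171))
Add(Add(Function('O')(-78), -30127), Function('r')(Function('b')(8, 13))) = Add(Add(-78, -30127), Rational(-1, 171)) = Add(-30205, Rational(-1, 171)) = Rational(-5165056, 171)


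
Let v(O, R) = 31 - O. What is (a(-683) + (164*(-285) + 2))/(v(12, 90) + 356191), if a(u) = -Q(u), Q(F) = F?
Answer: -9211/71242 ≈ -0.12929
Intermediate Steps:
a(u) = -u
(a(-683) + (164*(-285) + 2))/(v(12, 90) + 356191) = (-1*(-683) + (164*(-285) + 2))/((31 - 1*12) + 356191) = (683 + (-46740 + 2))/((31 - 12) + 356191) = (683 - 46738)/(19 + 356191) = -46055/356210 = -46055*1/356210 = -9211/71242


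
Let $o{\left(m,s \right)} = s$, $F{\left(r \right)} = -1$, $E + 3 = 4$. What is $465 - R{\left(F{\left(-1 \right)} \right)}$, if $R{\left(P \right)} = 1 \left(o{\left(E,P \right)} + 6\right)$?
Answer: $460$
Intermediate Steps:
$E = 1$ ($E = -3 + 4 = 1$)
$R{\left(P \right)} = 6 + P$ ($R{\left(P \right)} = 1 \left(P + 6\right) = 1 \left(6 + P\right) = 6 + P$)
$465 - R{\left(F{\left(-1 \right)} \right)} = 465 - \left(6 - 1\right) = 465 - 5 = 460$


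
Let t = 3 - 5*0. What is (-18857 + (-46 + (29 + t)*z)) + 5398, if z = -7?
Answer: -13729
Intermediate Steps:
t = 3 (t = 3 + 0 = 3)
(-18857 + (-46 + (29 + t)*z)) + 5398 = (-18857 + (-46 + (29 + 3)*(-7))) + 5398 = (-18857 + (-46 + 32*(-7))) + 5398 = (-18857 + (-46 - 224)) + 5398 = (-18857 - 270) + 5398 = -19127 + 5398 = -13729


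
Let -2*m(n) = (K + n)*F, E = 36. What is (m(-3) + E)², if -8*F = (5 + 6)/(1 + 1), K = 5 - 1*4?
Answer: 319225/256 ≈ 1247.0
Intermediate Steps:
K = 1 (K = 5 - 4 = 1)
F = -11/16 (F = -(5 + 6)/(8*(1 + 1)) = -11/(8*2) = -⅛*11/2 = -11/16 ≈ -0.68750)
m(n) = 11/32 + 11*n/32 (m(n) = -(1 + n)*(-11)/(2*16) = -(-11/16 - 11*n/16)/2 = 11/32 + 11*n/32)
(m(-3) + E)² = ((11/32 + (11/32)*(-3)) + 36)² = ((11/32 - 33/32) + 36)² = (-11/16 + 36)² = (565/16)² = 319225/256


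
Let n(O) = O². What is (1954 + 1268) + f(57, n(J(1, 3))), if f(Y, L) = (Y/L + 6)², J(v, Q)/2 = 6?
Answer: 7517737/2304 ≈ 3262.9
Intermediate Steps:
J(v, Q) = 12 (J(v, Q) = 2*6 = 12)
f(Y, L) = (6 + Y/L)²
(1954 + 1268) + f(57, n(J(1, 3))) = (1954 + 1268) + (57 + 6*12²)²/(12²)² = 3222 + (57 + 6*144)²/144² = 3222 + (57 + 864)²/20736 = 3222 + (1/20736)*921² = 3222 + (1/20736)*848241 = 3222 + 94249/2304 = 7517737/2304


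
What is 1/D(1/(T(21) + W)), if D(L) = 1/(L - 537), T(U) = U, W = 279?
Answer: -161099/300 ≈ -537.00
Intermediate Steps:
D(L) = 1/(-537 + L)
1/D(1/(T(21) + W)) = 1/(1/(-537 + 1/(21 + 279))) = 1/(1/(-537 + 1/300)) = 1/(1/(-161099/300)) = 1/(-300/161099) = -161099/300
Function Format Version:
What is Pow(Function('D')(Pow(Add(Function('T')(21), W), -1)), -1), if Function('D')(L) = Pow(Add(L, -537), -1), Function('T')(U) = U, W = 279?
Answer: Rational(-161099, 300) ≈ -537.00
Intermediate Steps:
Function('D')(L) = Pow(Add(-537, L), -1)
Pow(Function('D')(Pow(Add(Function('T')(21), W), -1)), -1) = Pow(Pow(Add(-537, Pow(Add(21, 279), -1)), -1), -1) = Pow(Pow(Add(-537, Pow(300, -1)), -1), -1) = Pow(Pow(Add(-537, Rational(1, 300)), -1), -1) = Pow(Pow(Rational(-161099, 300), -1), -1) = Pow(Rational(-300, 161099), -1) = Rational(-161099, 300)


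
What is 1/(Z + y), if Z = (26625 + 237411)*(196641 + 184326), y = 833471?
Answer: 1/100589836283 ≈ 9.9414e-12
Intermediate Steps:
Z = 100589002812 (Z = 264036*380967 = 100589002812)
1/(Z + y) = 1/(100589002812 + 833471) = 1/100589836283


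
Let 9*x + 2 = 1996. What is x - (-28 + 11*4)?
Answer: 1850/9 ≈ 205.56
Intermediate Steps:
x = 1994/9 (x = -2/9 + (⅑)*1996 = -2/9 + 1996/9 = 1994/9 ≈ 221.56)
x - (-28 + 11*4) = 1994/9 - (-28 + 11*4) = 1994/9 - (-28 + 44) = 1994/9 - 1*16 = 1994/9 - 16 = 1850/9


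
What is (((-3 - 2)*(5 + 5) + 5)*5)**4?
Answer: 2562890625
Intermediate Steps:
(((-3 - 2)*(5 + 5) + 5)*5)**4 = ((-5*10 + 5)*5)**4 = ((-50 + 5)*5)**4 = (-45*5)**4 = (-225)**4 = 2562890625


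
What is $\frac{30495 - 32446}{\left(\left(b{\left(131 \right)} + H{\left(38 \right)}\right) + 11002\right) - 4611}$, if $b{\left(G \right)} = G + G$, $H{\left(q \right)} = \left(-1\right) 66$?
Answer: $- \frac{1951}{6587} \approx -0.29619$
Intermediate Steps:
$H{\left(q \right)} = -66$
$b{\left(G \right)} = 2 G$
$\frac{30495 - 32446}{\left(\left(b{\left(131 \right)} + H{\left(38 \right)}\right) + 11002\right) - 4611} = \frac{30495 - 32446}{\left(\left(2 \cdot 131 - 66\right) + 11002\right) - 4611} = - \frac{1951}{\left(\left(262 - 66\right) + 11002\right) - 4611} = - \frac{1951}{\left(196 + 11002\right) - 4611} = - \frac{1951}{11198 - 4611} = - \frac{1951}{6587}$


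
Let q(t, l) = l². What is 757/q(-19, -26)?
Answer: 757/676 ≈ 1.1198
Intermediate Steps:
757/q(-19, -26) = 757/((-26)²) = 757/676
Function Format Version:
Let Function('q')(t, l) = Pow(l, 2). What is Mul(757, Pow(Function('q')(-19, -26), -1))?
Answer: Rational(757, 676) ≈ 1.1198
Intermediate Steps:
Mul(757, Pow(Function('q')(-19, -26), -1)) = Mul(757, Pow(Pow(-26, 2), -1)) = Mul(757, Pow(676, -1)) = Mul(757, Rational(1, 676)) = Rational(757, 676)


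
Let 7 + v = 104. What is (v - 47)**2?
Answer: 2500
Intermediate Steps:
v = 97 (v = -7 + 104 = 97)
(v - 47)**2 = (97 - 47)**2 = 50**2 = 2500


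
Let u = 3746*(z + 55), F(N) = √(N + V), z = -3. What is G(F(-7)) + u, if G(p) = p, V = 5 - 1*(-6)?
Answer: 194794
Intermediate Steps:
V = 11 (V = 5 + 6 = 11)
F(N) = √(11 + N) (F(N) = √(N + 11) = √(11 + N))
u = 194792 (u = 3746*(-3 + 55) = 3746*52 = 194792)
G(F(-7)) + u = √(11 - 7) + 194792 = √4 + 194792 = 2 + 194792 = 194794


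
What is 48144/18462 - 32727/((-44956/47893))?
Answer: 283719571423/8137036 ≈ 34868.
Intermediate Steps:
48144/18462 - 32727/((-44956/47893)) = 48144*(1/18462) - 32727/((-44956*1/47893)) = 472/181 - 32727/(-44956/47893) = 472/181 - 32727*(-47893/44956) = 472/181 + 1567394211/44956 = 283719571423/8137036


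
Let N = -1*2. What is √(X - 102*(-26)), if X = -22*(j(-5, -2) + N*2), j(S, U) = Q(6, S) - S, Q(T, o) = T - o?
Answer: 2*√597 ≈ 48.867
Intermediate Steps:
N = -2
j(S, U) = 6 - 2*S (j(S, U) = (6 - S) - S = 6 - 2*S)
X = -264 (X = -22*((6 - 2*(-5)) - 2*2) = -22*((6 + 10) - 4) = -22*(16 - 4) = -22*12 = -264)
√(X - 102*(-26)) = √(-264 - 102*(-26)) = √(-264 + 2652) = √2388 = 2*√597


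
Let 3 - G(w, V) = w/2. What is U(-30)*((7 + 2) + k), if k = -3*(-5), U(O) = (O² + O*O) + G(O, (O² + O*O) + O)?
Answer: 43632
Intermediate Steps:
G(w, V) = 3 - w/2
U(O) = 3 + 2*O² - O/2 (U(O) = (O² + O*O) + (3 - O/2) = (O² + O²) + (3 - O/2) = 2*O² + (3 - O/2) = 3 + 2*O² - O/2)
k = 15
U(-30)*((7 + 2) + k) = (3 + 2*(-30)² - ½*(-30))*((7 + 2) + 15) = (3 + 2*900 + 15)*(9 + 15) = (3 + 1800 + 15)*24 = 1818*24 = 43632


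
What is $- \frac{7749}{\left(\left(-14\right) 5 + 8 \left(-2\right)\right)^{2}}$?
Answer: $- \frac{7749}{7396} \approx -1.0477$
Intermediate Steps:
$- \frac{7749}{\left(\left(-14\right) 5 + 8 \left(-2\right)\right)^{2}} = - \frac{7749}{\left(-70 - 16\right)^{2}} = - \frac{7749}{\left(-86\right)^{2}} = - \frac{7749}{7396}$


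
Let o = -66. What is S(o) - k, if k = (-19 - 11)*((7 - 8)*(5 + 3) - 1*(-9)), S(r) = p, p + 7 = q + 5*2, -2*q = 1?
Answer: 65/2 ≈ 32.500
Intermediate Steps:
q = -1/2 (q = -1/2*1 = -1/2 ≈ -0.50000)
p = 5/2 (p = -7 + (-1/2 + 5*2) = -7 + (-1/2 + 10) = -7 + 19/2 = 5/2 ≈ 2.5000)
S(r) = 5/2
k = -30 (k = -30*(-1*8 + 9) = -30*(-8 + 9) = -30*1 = -30)
S(o) - k = 5/2 - 1*(-30) = 5/2 + 30 = 65/2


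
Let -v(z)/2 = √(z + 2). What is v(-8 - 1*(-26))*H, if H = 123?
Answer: -492*√5 ≈ -1100.1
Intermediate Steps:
v(z) = -2*√(2 + z) (v(z) = -2*√(z + 2) = -2*√(2 + z))
v(-8 - 1*(-26))*H = -2*√(2 + (-8 - 1*(-26)))*123 = -2*√(2 + (-8 + 26))*123 = -2*√(2 + 18)*123 = -4*√5*123 = -492*√5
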